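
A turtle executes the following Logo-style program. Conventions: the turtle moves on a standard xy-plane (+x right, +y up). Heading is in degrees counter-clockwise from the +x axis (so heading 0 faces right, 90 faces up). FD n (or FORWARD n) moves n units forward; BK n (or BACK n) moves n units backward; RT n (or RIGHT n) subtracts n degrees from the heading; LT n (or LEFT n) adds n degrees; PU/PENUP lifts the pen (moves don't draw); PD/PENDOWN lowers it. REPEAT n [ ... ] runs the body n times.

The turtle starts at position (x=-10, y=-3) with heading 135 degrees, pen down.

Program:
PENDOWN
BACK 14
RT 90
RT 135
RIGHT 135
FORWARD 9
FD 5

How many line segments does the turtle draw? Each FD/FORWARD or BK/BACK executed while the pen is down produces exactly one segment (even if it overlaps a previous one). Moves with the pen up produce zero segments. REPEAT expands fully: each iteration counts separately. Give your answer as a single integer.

Executing turtle program step by step:
Start: pos=(-10,-3), heading=135, pen down
PD: pen down
BK 14: (-10,-3) -> (-0.101,-12.899) [heading=135, draw]
RT 90: heading 135 -> 45
RT 135: heading 45 -> 270
RT 135: heading 270 -> 135
FD 9: (-0.101,-12.899) -> (-6.464,-6.536) [heading=135, draw]
FD 5: (-6.464,-6.536) -> (-10,-3) [heading=135, draw]
Final: pos=(-10,-3), heading=135, 3 segment(s) drawn
Segments drawn: 3

Answer: 3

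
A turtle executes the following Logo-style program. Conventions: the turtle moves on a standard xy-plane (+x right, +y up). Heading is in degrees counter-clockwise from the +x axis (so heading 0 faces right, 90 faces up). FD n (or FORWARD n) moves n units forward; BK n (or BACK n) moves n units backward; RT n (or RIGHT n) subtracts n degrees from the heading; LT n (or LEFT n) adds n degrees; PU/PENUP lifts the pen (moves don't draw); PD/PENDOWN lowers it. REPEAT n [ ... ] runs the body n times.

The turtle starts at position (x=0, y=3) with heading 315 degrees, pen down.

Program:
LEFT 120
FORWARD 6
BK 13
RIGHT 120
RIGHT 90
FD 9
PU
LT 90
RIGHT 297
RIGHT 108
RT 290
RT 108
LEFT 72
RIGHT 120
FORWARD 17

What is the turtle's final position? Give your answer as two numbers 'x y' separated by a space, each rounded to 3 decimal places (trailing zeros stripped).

Executing turtle program step by step:
Start: pos=(0,3), heading=315, pen down
LT 120: heading 315 -> 75
FD 6: (0,3) -> (1.553,8.796) [heading=75, draw]
BK 13: (1.553,8.796) -> (-1.812,-3.761) [heading=75, draw]
RT 120: heading 75 -> 315
RT 90: heading 315 -> 225
FD 9: (-1.812,-3.761) -> (-8.176,-10.125) [heading=225, draw]
PU: pen up
LT 90: heading 225 -> 315
RT 297: heading 315 -> 18
RT 108: heading 18 -> 270
RT 290: heading 270 -> 340
RT 108: heading 340 -> 232
LT 72: heading 232 -> 304
RT 120: heading 304 -> 184
FD 17: (-8.176,-10.125) -> (-25.134,-11.311) [heading=184, move]
Final: pos=(-25.134,-11.311), heading=184, 3 segment(s) drawn

Answer: -25.134 -11.311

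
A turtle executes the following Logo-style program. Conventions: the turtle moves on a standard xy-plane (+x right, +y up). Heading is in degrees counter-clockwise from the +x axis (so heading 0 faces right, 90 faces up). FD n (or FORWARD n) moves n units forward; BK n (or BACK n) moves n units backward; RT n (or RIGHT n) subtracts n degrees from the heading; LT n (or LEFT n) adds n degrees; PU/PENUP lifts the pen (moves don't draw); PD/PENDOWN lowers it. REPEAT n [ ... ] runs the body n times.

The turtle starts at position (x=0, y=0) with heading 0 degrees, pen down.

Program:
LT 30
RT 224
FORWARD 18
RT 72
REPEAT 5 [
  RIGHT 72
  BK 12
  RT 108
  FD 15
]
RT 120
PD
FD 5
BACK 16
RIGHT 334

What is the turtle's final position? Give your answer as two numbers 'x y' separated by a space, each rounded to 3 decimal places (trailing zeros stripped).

Executing turtle program step by step:
Start: pos=(0,0), heading=0, pen down
LT 30: heading 0 -> 30
RT 224: heading 30 -> 166
FD 18: (0,0) -> (-17.465,4.355) [heading=166, draw]
RT 72: heading 166 -> 94
REPEAT 5 [
  -- iteration 1/5 --
  RT 72: heading 94 -> 22
  BK 12: (-17.465,4.355) -> (-28.592,-0.141) [heading=22, draw]
  RT 108: heading 22 -> 274
  FD 15: (-28.592,-0.141) -> (-27.545,-15.104) [heading=274, draw]
  -- iteration 2/5 --
  RT 72: heading 274 -> 202
  BK 12: (-27.545,-15.104) -> (-16.419,-10.609) [heading=202, draw]
  RT 108: heading 202 -> 94
  FD 15: (-16.419,-10.609) -> (-17.465,4.355) [heading=94, draw]
  -- iteration 3/5 --
  RT 72: heading 94 -> 22
  BK 12: (-17.465,4.355) -> (-28.592,-0.141) [heading=22, draw]
  RT 108: heading 22 -> 274
  FD 15: (-28.592,-0.141) -> (-27.545,-15.104) [heading=274, draw]
  -- iteration 4/5 --
  RT 72: heading 274 -> 202
  BK 12: (-27.545,-15.104) -> (-16.419,-10.609) [heading=202, draw]
  RT 108: heading 202 -> 94
  FD 15: (-16.419,-10.609) -> (-17.465,4.355) [heading=94, draw]
  -- iteration 5/5 --
  RT 72: heading 94 -> 22
  BK 12: (-17.465,4.355) -> (-28.592,-0.141) [heading=22, draw]
  RT 108: heading 22 -> 274
  FD 15: (-28.592,-0.141) -> (-27.545,-15.104) [heading=274, draw]
]
RT 120: heading 274 -> 154
PD: pen down
FD 5: (-27.545,-15.104) -> (-32.039,-12.912) [heading=154, draw]
BK 16: (-32.039,-12.912) -> (-17.658,-19.926) [heading=154, draw]
RT 334: heading 154 -> 180
Final: pos=(-17.658,-19.926), heading=180, 13 segment(s) drawn

Answer: -17.658 -19.926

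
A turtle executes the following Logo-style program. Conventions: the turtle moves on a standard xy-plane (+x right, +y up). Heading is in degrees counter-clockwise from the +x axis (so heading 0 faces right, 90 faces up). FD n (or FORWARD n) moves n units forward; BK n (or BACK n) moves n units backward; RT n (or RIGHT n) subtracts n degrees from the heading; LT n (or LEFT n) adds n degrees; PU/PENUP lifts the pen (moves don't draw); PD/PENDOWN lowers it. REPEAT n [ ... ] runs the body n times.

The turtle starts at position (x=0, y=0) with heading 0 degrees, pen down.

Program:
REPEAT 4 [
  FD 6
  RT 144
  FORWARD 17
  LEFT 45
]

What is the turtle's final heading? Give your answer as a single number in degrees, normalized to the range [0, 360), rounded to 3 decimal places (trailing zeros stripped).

Executing turtle program step by step:
Start: pos=(0,0), heading=0, pen down
REPEAT 4 [
  -- iteration 1/4 --
  FD 6: (0,0) -> (6,0) [heading=0, draw]
  RT 144: heading 0 -> 216
  FD 17: (6,0) -> (-7.753,-9.992) [heading=216, draw]
  LT 45: heading 216 -> 261
  -- iteration 2/4 --
  FD 6: (-7.753,-9.992) -> (-8.692,-15.918) [heading=261, draw]
  RT 144: heading 261 -> 117
  FD 17: (-8.692,-15.918) -> (-16.41,-0.771) [heading=117, draw]
  LT 45: heading 117 -> 162
  -- iteration 3/4 --
  FD 6: (-16.41,-0.771) -> (-22.116,1.083) [heading=162, draw]
  RT 144: heading 162 -> 18
  FD 17: (-22.116,1.083) -> (-5.948,6.336) [heading=18, draw]
  LT 45: heading 18 -> 63
  -- iteration 4/4 --
  FD 6: (-5.948,6.336) -> (-3.224,11.682) [heading=63, draw]
  RT 144: heading 63 -> 279
  FD 17: (-3.224,11.682) -> (-0.565,-5.109) [heading=279, draw]
  LT 45: heading 279 -> 324
]
Final: pos=(-0.565,-5.109), heading=324, 8 segment(s) drawn

Answer: 324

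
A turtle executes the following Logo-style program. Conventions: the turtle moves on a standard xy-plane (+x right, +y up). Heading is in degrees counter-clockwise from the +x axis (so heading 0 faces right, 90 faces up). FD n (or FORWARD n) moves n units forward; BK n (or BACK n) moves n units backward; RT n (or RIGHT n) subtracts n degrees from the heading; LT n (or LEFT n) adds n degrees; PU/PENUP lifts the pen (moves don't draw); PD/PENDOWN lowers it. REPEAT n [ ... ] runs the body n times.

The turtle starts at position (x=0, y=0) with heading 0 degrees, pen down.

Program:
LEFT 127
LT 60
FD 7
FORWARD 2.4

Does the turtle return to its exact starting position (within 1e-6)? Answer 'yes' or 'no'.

Answer: no

Derivation:
Executing turtle program step by step:
Start: pos=(0,0), heading=0, pen down
LT 127: heading 0 -> 127
LT 60: heading 127 -> 187
FD 7: (0,0) -> (-6.948,-0.853) [heading=187, draw]
FD 2.4: (-6.948,-0.853) -> (-9.33,-1.146) [heading=187, draw]
Final: pos=(-9.33,-1.146), heading=187, 2 segment(s) drawn

Start position: (0, 0)
Final position: (-9.33, -1.146)
Distance = 9.4; >= 1e-6 -> NOT closed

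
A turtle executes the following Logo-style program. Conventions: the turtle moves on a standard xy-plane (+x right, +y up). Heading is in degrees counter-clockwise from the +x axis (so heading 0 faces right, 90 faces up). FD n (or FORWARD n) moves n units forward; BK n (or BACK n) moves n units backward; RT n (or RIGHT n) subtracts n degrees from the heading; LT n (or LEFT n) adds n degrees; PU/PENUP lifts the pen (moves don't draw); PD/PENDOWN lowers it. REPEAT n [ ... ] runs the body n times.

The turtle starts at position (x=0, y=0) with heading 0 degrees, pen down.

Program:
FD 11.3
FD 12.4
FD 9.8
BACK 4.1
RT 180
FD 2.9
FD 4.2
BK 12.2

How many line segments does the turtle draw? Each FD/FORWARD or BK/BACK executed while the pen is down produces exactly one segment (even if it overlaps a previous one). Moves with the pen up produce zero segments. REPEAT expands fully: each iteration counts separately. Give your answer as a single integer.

Answer: 7

Derivation:
Executing turtle program step by step:
Start: pos=(0,0), heading=0, pen down
FD 11.3: (0,0) -> (11.3,0) [heading=0, draw]
FD 12.4: (11.3,0) -> (23.7,0) [heading=0, draw]
FD 9.8: (23.7,0) -> (33.5,0) [heading=0, draw]
BK 4.1: (33.5,0) -> (29.4,0) [heading=0, draw]
RT 180: heading 0 -> 180
FD 2.9: (29.4,0) -> (26.5,0) [heading=180, draw]
FD 4.2: (26.5,0) -> (22.3,0) [heading=180, draw]
BK 12.2: (22.3,0) -> (34.5,0) [heading=180, draw]
Final: pos=(34.5,0), heading=180, 7 segment(s) drawn
Segments drawn: 7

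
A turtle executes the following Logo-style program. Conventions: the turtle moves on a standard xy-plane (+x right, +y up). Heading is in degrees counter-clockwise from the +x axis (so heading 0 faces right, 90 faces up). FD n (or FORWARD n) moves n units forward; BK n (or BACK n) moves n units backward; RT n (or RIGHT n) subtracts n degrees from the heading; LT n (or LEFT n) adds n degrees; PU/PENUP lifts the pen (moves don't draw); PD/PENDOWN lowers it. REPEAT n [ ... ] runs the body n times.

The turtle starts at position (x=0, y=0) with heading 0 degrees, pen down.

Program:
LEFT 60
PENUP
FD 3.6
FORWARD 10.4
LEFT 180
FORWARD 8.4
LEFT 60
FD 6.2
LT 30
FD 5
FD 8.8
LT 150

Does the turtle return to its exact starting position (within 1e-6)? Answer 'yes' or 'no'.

Answer: no

Derivation:
Executing turtle program step by step:
Start: pos=(0,0), heading=0, pen down
LT 60: heading 0 -> 60
PU: pen up
FD 3.6: (0,0) -> (1.8,3.118) [heading=60, move]
FD 10.4: (1.8,3.118) -> (7,12.124) [heading=60, move]
LT 180: heading 60 -> 240
FD 8.4: (7,12.124) -> (2.8,4.85) [heading=240, move]
LT 60: heading 240 -> 300
FD 6.2: (2.8,4.85) -> (5.9,-0.52) [heading=300, move]
LT 30: heading 300 -> 330
FD 5: (5.9,-0.52) -> (10.23,-3.02) [heading=330, move]
FD 8.8: (10.23,-3.02) -> (17.851,-7.42) [heading=330, move]
LT 150: heading 330 -> 120
Final: pos=(17.851,-7.42), heading=120, 0 segment(s) drawn

Start position: (0, 0)
Final position: (17.851, -7.42)
Distance = 19.332; >= 1e-6 -> NOT closed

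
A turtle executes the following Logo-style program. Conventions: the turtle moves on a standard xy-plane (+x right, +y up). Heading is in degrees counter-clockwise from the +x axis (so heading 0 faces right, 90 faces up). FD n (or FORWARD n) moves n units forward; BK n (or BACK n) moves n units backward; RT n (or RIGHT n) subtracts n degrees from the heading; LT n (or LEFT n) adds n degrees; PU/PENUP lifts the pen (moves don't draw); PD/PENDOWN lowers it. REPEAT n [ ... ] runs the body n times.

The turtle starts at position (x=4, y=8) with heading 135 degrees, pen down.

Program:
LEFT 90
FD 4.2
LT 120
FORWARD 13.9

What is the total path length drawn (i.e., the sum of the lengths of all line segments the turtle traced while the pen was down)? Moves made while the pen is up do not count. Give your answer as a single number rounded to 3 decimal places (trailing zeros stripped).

Executing turtle program step by step:
Start: pos=(4,8), heading=135, pen down
LT 90: heading 135 -> 225
FD 4.2: (4,8) -> (1.03,5.03) [heading=225, draw]
LT 120: heading 225 -> 345
FD 13.9: (1.03,5.03) -> (14.457,1.433) [heading=345, draw]
Final: pos=(14.457,1.433), heading=345, 2 segment(s) drawn

Segment lengths:
  seg 1: (4,8) -> (1.03,5.03), length = 4.2
  seg 2: (1.03,5.03) -> (14.457,1.433), length = 13.9
Total = 18.1

Answer: 18.1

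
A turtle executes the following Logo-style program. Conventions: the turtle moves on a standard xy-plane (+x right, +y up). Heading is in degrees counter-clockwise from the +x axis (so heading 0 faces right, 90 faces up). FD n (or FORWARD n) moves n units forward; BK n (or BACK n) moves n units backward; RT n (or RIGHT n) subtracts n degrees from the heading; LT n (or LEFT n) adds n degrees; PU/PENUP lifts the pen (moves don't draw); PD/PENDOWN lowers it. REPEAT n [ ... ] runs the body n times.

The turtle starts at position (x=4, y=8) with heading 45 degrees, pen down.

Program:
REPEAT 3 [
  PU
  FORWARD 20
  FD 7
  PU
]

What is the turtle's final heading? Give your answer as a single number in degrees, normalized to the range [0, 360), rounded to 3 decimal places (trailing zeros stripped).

Executing turtle program step by step:
Start: pos=(4,8), heading=45, pen down
REPEAT 3 [
  -- iteration 1/3 --
  PU: pen up
  FD 20: (4,8) -> (18.142,22.142) [heading=45, move]
  FD 7: (18.142,22.142) -> (23.092,27.092) [heading=45, move]
  PU: pen up
  -- iteration 2/3 --
  PU: pen up
  FD 20: (23.092,27.092) -> (37.234,41.234) [heading=45, move]
  FD 7: (37.234,41.234) -> (42.184,46.184) [heading=45, move]
  PU: pen up
  -- iteration 3/3 --
  PU: pen up
  FD 20: (42.184,46.184) -> (56.326,60.326) [heading=45, move]
  FD 7: (56.326,60.326) -> (61.276,65.276) [heading=45, move]
  PU: pen up
]
Final: pos=(61.276,65.276), heading=45, 0 segment(s) drawn

Answer: 45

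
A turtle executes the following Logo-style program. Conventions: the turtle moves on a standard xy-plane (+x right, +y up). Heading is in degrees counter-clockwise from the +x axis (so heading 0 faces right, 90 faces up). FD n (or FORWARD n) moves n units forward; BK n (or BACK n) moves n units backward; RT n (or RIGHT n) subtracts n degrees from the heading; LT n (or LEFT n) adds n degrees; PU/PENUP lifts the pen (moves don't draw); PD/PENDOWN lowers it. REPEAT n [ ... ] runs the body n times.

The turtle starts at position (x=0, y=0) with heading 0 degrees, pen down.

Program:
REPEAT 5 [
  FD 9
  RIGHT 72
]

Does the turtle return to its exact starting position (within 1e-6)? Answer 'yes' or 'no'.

Executing turtle program step by step:
Start: pos=(0,0), heading=0, pen down
REPEAT 5 [
  -- iteration 1/5 --
  FD 9: (0,0) -> (9,0) [heading=0, draw]
  RT 72: heading 0 -> 288
  -- iteration 2/5 --
  FD 9: (9,0) -> (11.781,-8.56) [heading=288, draw]
  RT 72: heading 288 -> 216
  -- iteration 3/5 --
  FD 9: (11.781,-8.56) -> (4.5,-13.85) [heading=216, draw]
  RT 72: heading 216 -> 144
  -- iteration 4/5 --
  FD 9: (4.5,-13.85) -> (-2.781,-8.56) [heading=144, draw]
  RT 72: heading 144 -> 72
  -- iteration 5/5 --
  FD 9: (-2.781,-8.56) -> (0,0) [heading=72, draw]
  RT 72: heading 72 -> 0
]
Final: pos=(0,0), heading=0, 5 segment(s) drawn

Start position: (0, 0)
Final position: (0, 0)
Distance = 0; < 1e-6 -> CLOSED

Answer: yes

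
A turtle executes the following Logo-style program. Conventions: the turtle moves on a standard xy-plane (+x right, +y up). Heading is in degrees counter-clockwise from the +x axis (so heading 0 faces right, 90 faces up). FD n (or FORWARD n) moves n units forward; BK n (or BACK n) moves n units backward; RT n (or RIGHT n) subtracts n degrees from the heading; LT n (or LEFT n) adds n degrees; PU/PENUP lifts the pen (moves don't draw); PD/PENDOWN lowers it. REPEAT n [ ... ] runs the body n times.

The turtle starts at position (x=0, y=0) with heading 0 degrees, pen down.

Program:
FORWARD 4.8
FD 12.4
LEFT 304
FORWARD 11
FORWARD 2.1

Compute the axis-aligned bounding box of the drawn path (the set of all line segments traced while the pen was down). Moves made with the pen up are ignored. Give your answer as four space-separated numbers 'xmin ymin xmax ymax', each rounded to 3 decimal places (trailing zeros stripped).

Executing turtle program step by step:
Start: pos=(0,0), heading=0, pen down
FD 4.8: (0,0) -> (4.8,0) [heading=0, draw]
FD 12.4: (4.8,0) -> (17.2,0) [heading=0, draw]
LT 304: heading 0 -> 304
FD 11: (17.2,0) -> (23.351,-9.119) [heading=304, draw]
FD 2.1: (23.351,-9.119) -> (24.525,-10.86) [heading=304, draw]
Final: pos=(24.525,-10.86), heading=304, 4 segment(s) drawn

Segment endpoints: x in {0, 4.8, 17.2, 23.351, 24.525}, y in {-10.86, -9.119, 0}
xmin=0, ymin=-10.86, xmax=24.525, ymax=0

Answer: 0 -10.86 24.525 0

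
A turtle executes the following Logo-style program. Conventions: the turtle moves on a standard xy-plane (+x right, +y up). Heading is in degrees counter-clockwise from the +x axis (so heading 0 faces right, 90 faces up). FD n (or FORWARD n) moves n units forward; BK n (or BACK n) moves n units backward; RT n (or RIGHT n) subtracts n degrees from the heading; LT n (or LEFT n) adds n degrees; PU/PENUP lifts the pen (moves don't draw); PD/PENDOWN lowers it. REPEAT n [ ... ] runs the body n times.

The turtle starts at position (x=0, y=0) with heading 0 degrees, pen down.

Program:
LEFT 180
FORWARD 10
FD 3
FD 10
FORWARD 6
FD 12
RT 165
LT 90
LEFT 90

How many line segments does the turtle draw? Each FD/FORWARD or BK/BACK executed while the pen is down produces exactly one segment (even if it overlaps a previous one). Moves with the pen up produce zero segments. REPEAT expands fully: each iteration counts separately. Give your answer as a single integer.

Executing turtle program step by step:
Start: pos=(0,0), heading=0, pen down
LT 180: heading 0 -> 180
FD 10: (0,0) -> (-10,0) [heading=180, draw]
FD 3: (-10,0) -> (-13,0) [heading=180, draw]
FD 10: (-13,0) -> (-23,0) [heading=180, draw]
FD 6: (-23,0) -> (-29,0) [heading=180, draw]
FD 12: (-29,0) -> (-41,0) [heading=180, draw]
RT 165: heading 180 -> 15
LT 90: heading 15 -> 105
LT 90: heading 105 -> 195
Final: pos=(-41,0), heading=195, 5 segment(s) drawn
Segments drawn: 5

Answer: 5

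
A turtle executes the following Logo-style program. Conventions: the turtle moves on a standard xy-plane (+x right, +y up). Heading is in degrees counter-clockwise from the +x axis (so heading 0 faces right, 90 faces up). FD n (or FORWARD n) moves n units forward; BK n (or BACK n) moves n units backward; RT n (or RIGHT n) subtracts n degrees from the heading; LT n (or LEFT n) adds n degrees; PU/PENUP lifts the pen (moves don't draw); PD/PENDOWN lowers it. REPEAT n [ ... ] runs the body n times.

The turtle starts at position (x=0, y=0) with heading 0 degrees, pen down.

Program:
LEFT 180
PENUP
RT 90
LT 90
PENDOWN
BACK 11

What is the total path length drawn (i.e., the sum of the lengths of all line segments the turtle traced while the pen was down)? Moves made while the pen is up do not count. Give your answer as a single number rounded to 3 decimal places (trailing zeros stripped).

Answer: 11

Derivation:
Executing turtle program step by step:
Start: pos=(0,0), heading=0, pen down
LT 180: heading 0 -> 180
PU: pen up
RT 90: heading 180 -> 90
LT 90: heading 90 -> 180
PD: pen down
BK 11: (0,0) -> (11,0) [heading=180, draw]
Final: pos=(11,0), heading=180, 1 segment(s) drawn

Segment lengths:
  seg 1: (0,0) -> (11,0), length = 11
Total = 11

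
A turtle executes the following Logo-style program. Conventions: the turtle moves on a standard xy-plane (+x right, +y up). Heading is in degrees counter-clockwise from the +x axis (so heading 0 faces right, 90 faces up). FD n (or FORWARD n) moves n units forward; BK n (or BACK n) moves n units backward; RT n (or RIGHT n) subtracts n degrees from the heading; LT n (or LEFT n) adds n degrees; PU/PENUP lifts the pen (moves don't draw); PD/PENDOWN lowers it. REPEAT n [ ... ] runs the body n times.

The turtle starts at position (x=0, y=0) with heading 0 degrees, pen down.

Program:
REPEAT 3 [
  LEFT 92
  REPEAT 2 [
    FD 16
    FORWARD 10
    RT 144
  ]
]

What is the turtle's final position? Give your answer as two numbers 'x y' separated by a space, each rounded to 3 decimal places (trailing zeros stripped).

Executing turtle program step by step:
Start: pos=(0,0), heading=0, pen down
REPEAT 3 [
  -- iteration 1/3 --
  LT 92: heading 0 -> 92
  REPEAT 2 [
    -- iteration 1/2 --
    FD 16: (0,0) -> (-0.558,15.99) [heading=92, draw]
    FD 10: (-0.558,15.99) -> (-0.907,25.984) [heading=92, draw]
    RT 144: heading 92 -> 308
    -- iteration 2/2 --
    FD 16: (-0.907,25.984) -> (8.943,13.376) [heading=308, draw]
    FD 10: (8.943,13.376) -> (15.1,5.496) [heading=308, draw]
    RT 144: heading 308 -> 164
  ]
  -- iteration 2/3 --
  LT 92: heading 164 -> 256
  REPEAT 2 [
    -- iteration 1/2 --
    FD 16: (15.1,5.496) -> (11.229,-10.029) [heading=256, draw]
    FD 10: (11.229,-10.029) -> (8.81,-19.732) [heading=256, draw]
    RT 144: heading 256 -> 112
    -- iteration 2/2 --
    FD 16: (8.81,-19.732) -> (2.816,-4.897) [heading=112, draw]
    FD 10: (2.816,-4.897) -> (-0.93,4.375) [heading=112, draw]
    RT 144: heading 112 -> 328
  ]
  -- iteration 3/3 --
  LT 92: heading 328 -> 60
  REPEAT 2 [
    -- iteration 1/2 --
    FD 16: (-0.93,4.375) -> (7.07,18.231) [heading=60, draw]
    FD 10: (7.07,18.231) -> (12.07,26.892) [heading=60, draw]
    RT 144: heading 60 -> 276
    -- iteration 2/2 --
    FD 16: (12.07,26.892) -> (13.743,10.979) [heading=276, draw]
    FD 10: (13.743,10.979) -> (14.788,1.034) [heading=276, draw]
    RT 144: heading 276 -> 132
  ]
]
Final: pos=(14.788,1.034), heading=132, 12 segment(s) drawn

Answer: 14.788 1.034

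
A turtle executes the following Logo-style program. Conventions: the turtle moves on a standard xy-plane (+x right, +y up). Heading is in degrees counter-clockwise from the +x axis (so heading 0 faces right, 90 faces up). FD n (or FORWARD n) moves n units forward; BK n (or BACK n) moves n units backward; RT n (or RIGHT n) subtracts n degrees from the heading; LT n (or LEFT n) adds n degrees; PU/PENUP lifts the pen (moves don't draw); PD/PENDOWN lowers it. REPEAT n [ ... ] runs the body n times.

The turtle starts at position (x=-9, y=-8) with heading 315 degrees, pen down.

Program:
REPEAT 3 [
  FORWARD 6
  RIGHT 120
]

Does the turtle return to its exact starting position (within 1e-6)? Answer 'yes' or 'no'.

Executing turtle program step by step:
Start: pos=(-9,-8), heading=315, pen down
REPEAT 3 [
  -- iteration 1/3 --
  FD 6: (-9,-8) -> (-4.757,-12.243) [heading=315, draw]
  RT 120: heading 315 -> 195
  -- iteration 2/3 --
  FD 6: (-4.757,-12.243) -> (-10.553,-13.796) [heading=195, draw]
  RT 120: heading 195 -> 75
  -- iteration 3/3 --
  FD 6: (-10.553,-13.796) -> (-9,-8) [heading=75, draw]
  RT 120: heading 75 -> 315
]
Final: pos=(-9,-8), heading=315, 3 segment(s) drawn

Start position: (-9, -8)
Final position: (-9, -8)
Distance = 0; < 1e-6 -> CLOSED

Answer: yes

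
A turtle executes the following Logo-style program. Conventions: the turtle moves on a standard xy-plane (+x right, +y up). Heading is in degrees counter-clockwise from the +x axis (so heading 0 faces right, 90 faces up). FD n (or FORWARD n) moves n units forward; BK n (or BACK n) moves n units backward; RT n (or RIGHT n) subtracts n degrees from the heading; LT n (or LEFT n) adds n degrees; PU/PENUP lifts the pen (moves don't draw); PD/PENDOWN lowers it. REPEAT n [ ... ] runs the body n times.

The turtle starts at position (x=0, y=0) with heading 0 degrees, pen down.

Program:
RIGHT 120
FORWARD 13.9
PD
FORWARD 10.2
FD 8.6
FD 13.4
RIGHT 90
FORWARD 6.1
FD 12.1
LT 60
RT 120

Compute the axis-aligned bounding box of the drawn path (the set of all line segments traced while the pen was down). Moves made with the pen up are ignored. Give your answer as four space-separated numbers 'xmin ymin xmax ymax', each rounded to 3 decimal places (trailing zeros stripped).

Answer: -38.812 -39.924 0 0

Derivation:
Executing turtle program step by step:
Start: pos=(0,0), heading=0, pen down
RT 120: heading 0 -> 240
FD 13.9: (0,0) -> (-6.95,-12.038) [heading=240, draw]
PD: pen down
FD 10.2: (-6.95,-12.038) -> (-12.05,-20.871) [heading=240, draw]
FD 8.6: (-12.05,-20.871) -> (-16.35,-28.319) [heading=240, draw]
FD 13.4: (-16.35,-28.319) -> (-23.05,-39.924) [heading=240, draw]
RT 90: heading 240 -> 150
FD 6.1: (-23.05,-39.924) -> (-28.333,-36.874) [heading=150, draw]
FD 12.1: (-28.333,-36.874) -> (-38.812,-30.824) [heading=150, draw]
LT 60: heading 150 -> 210
RT 120: heading 210 -> 90
Final: pos=(-38.812,-30.824), heading=90, 6 segment(s) drawn

Segment endpoints: x in {-38.812, -28.333, -23.05, -16.35, -12.05, -6.95, 0}, y in {-39.924, -36.874, -30.824, -28.319, -20.871, -12.038, 0}
xmin=-38.812, ymin=-39.924, xmax=0, ymax=0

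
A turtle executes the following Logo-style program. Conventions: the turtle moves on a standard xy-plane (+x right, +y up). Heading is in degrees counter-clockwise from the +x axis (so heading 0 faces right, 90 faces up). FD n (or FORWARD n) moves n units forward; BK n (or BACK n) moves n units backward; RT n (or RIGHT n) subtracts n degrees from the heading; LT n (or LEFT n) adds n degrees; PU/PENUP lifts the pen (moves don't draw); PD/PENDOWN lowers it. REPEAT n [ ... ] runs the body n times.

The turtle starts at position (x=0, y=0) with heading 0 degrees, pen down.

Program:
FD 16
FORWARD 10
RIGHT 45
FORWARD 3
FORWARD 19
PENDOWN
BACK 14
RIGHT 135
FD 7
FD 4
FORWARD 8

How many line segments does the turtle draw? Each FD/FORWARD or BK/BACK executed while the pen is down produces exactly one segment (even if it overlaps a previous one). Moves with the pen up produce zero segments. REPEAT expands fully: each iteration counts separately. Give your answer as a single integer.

Executing turtle program step by step:
Start: pos=(0,0), heading=0, pen down
FD 16: (0,0) -> (16,0) [heading=0, draw]
FD 10: (16,0) -> (26,0) [heading=0, draw]
RT 45: heading 0 -> 315
FD 3: (26,0) -> (28.121,-2.121) [heading=315, draw]
FD 19: (28.121,-2.121) -> (41.556,-15.556) [heading=315, draw]
PD: pen down
BK 14: (41.556,-15.556) -> (31.657,-5.657) [heading=315, draw]
RT 135: heading 315 -> 180
FD 7: (31.657,-5.657) -> (24.657,-5.657) [heading=180, draw]
FD 4: (24.657,-5.657) -> (20.657,-5.657) [heading=180, draw]
FD 8: (20.657,-5.657) -> (12.657,-5.657) [heading=180, draw]
Final: pos=(12.657,-5.657), heading=180, 8 segment(s) drawn
Segments drawn: 8

Answer: 8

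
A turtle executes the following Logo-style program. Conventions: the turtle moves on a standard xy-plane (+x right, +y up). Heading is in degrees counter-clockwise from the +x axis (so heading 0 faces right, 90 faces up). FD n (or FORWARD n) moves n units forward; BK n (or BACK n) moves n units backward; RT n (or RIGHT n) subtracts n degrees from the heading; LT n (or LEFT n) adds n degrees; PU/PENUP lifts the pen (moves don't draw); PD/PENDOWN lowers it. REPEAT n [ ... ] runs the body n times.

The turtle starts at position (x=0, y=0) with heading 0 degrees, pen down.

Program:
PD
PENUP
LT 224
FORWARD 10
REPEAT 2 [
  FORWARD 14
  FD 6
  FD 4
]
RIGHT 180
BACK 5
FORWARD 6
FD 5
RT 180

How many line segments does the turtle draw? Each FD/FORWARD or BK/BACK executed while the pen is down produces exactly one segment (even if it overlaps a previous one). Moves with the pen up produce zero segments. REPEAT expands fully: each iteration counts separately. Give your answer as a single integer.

Executing turtle program step by step:
Start: pos=(0,0), heading=0, pen down
PD: pen down
PU: pen up
LT 224: heading 0 -> 224
FD 10: (0,0) -> (-7.193,-6.947) [heading=224, move]
REPEAT 2 [
  -- iteration 1/2 --
  FD 14: (-7.193,-6.947) -> (-17.264,-16.672) [heading=224, move]
  FD 6: (-17.264,-16.672) -> (-21.58,-20.84) [heading=224, move]
  FD 4: (-21.58,-20.84) -> (-24.458,-23.618) [heading=224, move]
  -- iteration 2/2 --
  FD 14: (-24.458,-23.618) -> (-34.528,-33.344) [heading=224, move]
  FD 6: (-34.528,-33.344) -> (-38.844,-37.512) [heading=224, move]
  FD 4: (-38.844,-37.512) -> (-41.722,-40.29) [heading=224, move]
]
RT 180: heading 224 -> 44
BK 5: (-41.722,-40.29) -> (-45.318,-43.763) [heading=44, move]
FD 6: (-45.318,-43.763) -> (-41.002,-39.596) [heading=44, move]
FD 5: (-41.002,-39.596) -> (-37.406,-36.122) [heading=44, move]
RT 180: heading 44 -> 224
Final: pos=(-37.406,-36.122), heading=224, 0 segment(s) drawn
Segments drawn: 0

Answer: 0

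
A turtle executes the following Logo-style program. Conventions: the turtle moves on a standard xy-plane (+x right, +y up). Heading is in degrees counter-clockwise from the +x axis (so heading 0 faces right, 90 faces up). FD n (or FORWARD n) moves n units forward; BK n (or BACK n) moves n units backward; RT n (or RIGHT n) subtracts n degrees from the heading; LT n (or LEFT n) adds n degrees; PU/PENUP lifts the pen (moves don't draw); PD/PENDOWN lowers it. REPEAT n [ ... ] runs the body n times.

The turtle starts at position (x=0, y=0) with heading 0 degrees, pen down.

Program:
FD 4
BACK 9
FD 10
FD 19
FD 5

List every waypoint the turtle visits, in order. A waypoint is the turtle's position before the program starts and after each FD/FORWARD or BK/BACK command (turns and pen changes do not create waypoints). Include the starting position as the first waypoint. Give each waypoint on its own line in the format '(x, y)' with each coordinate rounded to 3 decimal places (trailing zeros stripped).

Answer: (0, 0)
(4, 0)
(-5, 0)
(5, 0)
(24, 0)
(29, 0)

Derivation:
Executing turtle program step by step:
Start: pos=(0,0), heading=0, pen down
FD 4: (0,0) -> (4,0) [heading=0, draw]
BK 9: (4,0) -> (-5,0) [heading=0, draw]
FD 10: (-5,0) -> (5,0) [heading=0, draw]
FD 19: (5,0) -> (24,0) [heading=0, draw]
FD 5: (24,0) -> (29,0) [heading=0, draw]
Final: pos=(29,0), heading=0, 5 segment(s) drawn
Waypoints (6 total):
(0, 0)
(4, 0)
(-5, 0)
(5, 0)
(24, 0)
(29, 0)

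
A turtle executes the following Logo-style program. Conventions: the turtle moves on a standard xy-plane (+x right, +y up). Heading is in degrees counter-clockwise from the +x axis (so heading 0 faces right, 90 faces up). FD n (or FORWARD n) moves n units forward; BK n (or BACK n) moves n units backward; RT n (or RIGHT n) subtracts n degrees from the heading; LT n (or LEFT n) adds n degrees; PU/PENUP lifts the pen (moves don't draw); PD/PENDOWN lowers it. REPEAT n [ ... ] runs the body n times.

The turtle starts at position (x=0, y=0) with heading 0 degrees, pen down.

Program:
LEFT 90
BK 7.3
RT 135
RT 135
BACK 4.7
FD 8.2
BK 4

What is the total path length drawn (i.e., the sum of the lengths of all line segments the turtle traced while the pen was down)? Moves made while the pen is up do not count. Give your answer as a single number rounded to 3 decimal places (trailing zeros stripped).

Executing turtle program step by step:
Start: pos=(0,0), heading=0, pen down
LT 90: heading 0 -> 90
BK 7.3: (0,0) -> (0,-7.3) [heading=90, draw]
RT 135: heading 90 -> 315
RT 135: heading 315 -> 180
BK 4.7: (0,-7.3) -> (4.7,-7.3) [heading=180, draw]
FD 8.2: (4.7,-7.3) -> (-3.5,-7.3) [heading=180, draw]
BK 4: (-3.5,-7.3) -> (0.5,-7.3) [heading=180, draw]
Final: pos=(0.5,-7.3), heading=180, 4 segment(s) drawn

Segment lengths:
  seg 1: (0,0) -> (0,-7.3), length = 7.3
  seg 2: (0,-7.3) -> (4.7,-7.3), length = 4.7
  seg 3: (4.7,-7.3) -> (-3.5,-7.3), length = 8.2
  seg 4: (-3.5,-7.3) -> (0.5,-7.3), length = 4
Total = 24.2

Answer: 24.2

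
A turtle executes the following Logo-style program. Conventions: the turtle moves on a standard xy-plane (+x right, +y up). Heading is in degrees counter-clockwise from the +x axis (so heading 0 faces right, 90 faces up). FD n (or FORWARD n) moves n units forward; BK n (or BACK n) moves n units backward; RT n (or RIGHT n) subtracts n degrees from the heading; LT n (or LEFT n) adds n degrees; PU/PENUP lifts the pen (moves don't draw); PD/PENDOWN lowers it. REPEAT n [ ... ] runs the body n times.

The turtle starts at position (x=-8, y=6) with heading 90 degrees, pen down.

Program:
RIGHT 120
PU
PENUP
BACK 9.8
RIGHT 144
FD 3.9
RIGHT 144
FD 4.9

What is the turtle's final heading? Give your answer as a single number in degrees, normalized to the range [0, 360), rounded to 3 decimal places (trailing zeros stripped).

Executing turtle program step by step:
Start: pos=(-8,6), heading=90, pen down
RT 120: heading 90 -> 330
PU: pen up
PU: pen up
BK 9.8: (-8,6) -> (-16.487,10.9) [heading=330, move]
RT 144: heading 330 -> 186
FD 3.9: (-16.487,10.9) -> (-20.366,10.492) [heading=186, move]
RT 144: heading 186 -> 42
FD 4.9: (-20.366,10.492) -> (-16.724,13.771) [heading=42, move]
Final: pos=(-16.724,13.771), heading=42, 0 segment(s) drawn

Answer: 42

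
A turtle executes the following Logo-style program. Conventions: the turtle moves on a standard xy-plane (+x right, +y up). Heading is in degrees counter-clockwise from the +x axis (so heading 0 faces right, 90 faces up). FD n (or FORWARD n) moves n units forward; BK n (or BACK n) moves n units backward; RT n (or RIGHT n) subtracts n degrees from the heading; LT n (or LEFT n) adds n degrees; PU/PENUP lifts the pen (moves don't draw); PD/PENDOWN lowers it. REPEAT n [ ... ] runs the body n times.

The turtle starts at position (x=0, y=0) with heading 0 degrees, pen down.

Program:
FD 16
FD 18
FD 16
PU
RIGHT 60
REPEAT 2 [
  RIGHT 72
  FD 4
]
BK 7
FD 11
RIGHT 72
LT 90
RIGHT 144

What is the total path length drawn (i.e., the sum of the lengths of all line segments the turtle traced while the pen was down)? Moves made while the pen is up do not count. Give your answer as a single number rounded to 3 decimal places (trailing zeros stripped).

Answer: 50

Derivation:
Executing turtle program step by step:
Start: pos=(0,0), heading=0, pen down
FD 16: (0,0) -> (16,0) [heading=0, draw]
FD 18: (16,0) -> (34,0) [heading=0, draw]
FD 16: (34,0) -> (50,0) [heading=0, draw]
PU: pen up
RT 60: heading 0 -> 300
REPEAT 2 [
  -- iteration 1/2 --
  RT 72: heading 300 -> 228
  FD 4: (50,0) -> (47.323,-2.973) [heading=228, move]
  -- iteration 2/2 --
  RT 72: heading 228 -> 156
  FD 4: (47.323,-2.973) -> (43.669,-1.346) [heading=156, move]
]
BK 7: (43.669,-1.346) -> (50.064,-4.193) [heading=156, move]
FD 11: (50.064,-4.193) -> (40.015,0.281) [heading=156, move]
RT 72: heading 156 -> 84
LT 90: heading 84 -> 174
RT 144: heading 174 -> 30
Final: pos=(40.015,0.281), heading=30, 3 segment(s) drawn

Segment lengths:
  seg 1: (0,0) -> (16,0), length = 16
  seg 2: (16,0) -> (34,0), length = 18
  seg 3: (34,0) -> (50,0), length = 16
Total = 50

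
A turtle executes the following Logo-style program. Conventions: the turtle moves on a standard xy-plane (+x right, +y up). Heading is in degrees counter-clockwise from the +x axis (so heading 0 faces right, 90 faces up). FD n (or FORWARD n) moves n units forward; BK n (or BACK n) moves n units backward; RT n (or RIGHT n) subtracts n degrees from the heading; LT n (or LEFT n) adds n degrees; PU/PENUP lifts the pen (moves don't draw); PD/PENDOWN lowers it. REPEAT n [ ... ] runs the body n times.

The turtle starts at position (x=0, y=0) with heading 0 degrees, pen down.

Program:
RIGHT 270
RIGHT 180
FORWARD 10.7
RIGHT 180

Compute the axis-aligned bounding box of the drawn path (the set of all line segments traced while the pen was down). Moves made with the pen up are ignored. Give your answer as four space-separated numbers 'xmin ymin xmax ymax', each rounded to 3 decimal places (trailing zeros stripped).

Answer: 0 -10.7 0 0

Derivation:
Executing turtle program step by step:
Start: pos=(0,0), heading=0, pen down
RT 270: heading 0 -> 90
RT 180: heading 90 -> 270
FD 10.7: (0,0) -> (0,-10.7) [heading=270, draw]
RT 180: heading 270 -> 90
Final: pos=(0,-10.7), heading=90, 1 segment(s) drawn

Segment endpoints: x in {0, 0}, y in {-10.7, 0}
xmin=0, ymin=-10.7, xmax=0, ymax=0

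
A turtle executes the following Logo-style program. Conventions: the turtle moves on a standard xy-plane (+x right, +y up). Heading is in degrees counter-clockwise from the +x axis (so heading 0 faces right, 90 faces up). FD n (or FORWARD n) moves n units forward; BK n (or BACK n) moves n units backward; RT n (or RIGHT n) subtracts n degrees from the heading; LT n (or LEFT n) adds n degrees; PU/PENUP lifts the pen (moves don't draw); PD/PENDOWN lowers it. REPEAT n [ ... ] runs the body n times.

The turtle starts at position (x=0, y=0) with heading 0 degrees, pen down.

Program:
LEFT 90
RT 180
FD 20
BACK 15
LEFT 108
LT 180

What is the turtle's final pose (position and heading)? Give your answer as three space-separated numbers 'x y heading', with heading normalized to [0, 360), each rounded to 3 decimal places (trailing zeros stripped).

Answer: 0 -5 198

Derivation:
Executing turtle program step by step:
Start: pos=(0,0), heading=0, pen down
LT 90: heading 0 -> 90
RT 180: heading 90 -> 270
FD 20: (0,0) -> (0,-20) [heading=270, draw]
BK 15: (0,-20) -> (0,-5) [heading=270, draw]
LT 108: heading 270 -> 18
LT 180: heading 18 -> 198
Final: pos=(0,-5), heading=198, 2 segment(s) drawn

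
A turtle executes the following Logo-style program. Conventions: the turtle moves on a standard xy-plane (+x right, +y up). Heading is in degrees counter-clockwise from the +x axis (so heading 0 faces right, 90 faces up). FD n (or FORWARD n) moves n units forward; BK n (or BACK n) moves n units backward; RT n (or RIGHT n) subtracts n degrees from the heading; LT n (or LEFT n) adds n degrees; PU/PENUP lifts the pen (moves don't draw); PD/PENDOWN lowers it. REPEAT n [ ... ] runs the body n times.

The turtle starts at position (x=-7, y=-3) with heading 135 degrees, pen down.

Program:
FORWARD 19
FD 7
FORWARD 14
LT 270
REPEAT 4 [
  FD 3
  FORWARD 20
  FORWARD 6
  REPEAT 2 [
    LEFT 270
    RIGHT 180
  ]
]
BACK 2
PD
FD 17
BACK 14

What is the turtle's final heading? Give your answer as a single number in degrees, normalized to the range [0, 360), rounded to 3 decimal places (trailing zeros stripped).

Answer: 45

Derivation:
Executing turtle program step by step:
Start: pos=(-7,-3), heading=135, pen down
FD 19: (-7,-3) -> (-20.435,10.435) [heading=135, draw]
FD 7: (-20.435,10.435) -> (-25.385,15.385) [heading=135, draw]
FD 14: (-25.385,15.385) -> (-35.284,25.284) [heading=135, draw]
LT 270: heading 135 -> 45
REPEAT 4 [
  -- iteration 1/4 --
  FD 3: (-35.284,25.284) -> (-33.163,27.406) [heading=45, draw]
  FD 20: (-33.163,27.406) -> (-19.021,41.548) [heading=45, draw]
  FD 6: (-19.021,41.548) -> (-14.778,45.79) [heading=45, draw]
  REPEAT 2 [
    -- iteration 1/2 --
    LT 270: heading 45 -> 315
    RT 180: heading 315 -> 135
    -- iteration 2/2 --
    LT 270: heading 135 -> 45
    RT 180: heading 45 -> 225
  ]
  -- iteration 2/4 --
  FD 3: (-14.778,45.79) -> (-16.899,43.669) [heading=225, draw]
  FD 20: (-16.899,43.669) -> (-31.042,29.527) [heading=225, draw]
  FD 6: (-31.042,29.527) -> (-35.284,25.284) [heading=225, draw]
  REPEAT 2 [
    -- iteration 1/2 --
    LT 270: heading 225 -> 135
    RT 180: heading 135 -> 315
    -- iteration 2/2 --
    LT 270: heading 315 -> 225
    RT 180: heading 225 -> 45
  ]
  -- iteration 3/4 --
  FD 3: (-35.284,25.284) -> (-33.163,27.406) [heading=45, draw]
  FD 20: (-33.163,27.406) -> (-19.021,41.548) [heading=45, draw]
  FD 6: (-19.021,41.548) -> (-14.778,45.79) [heading=45, draw]
  REPEAT 2 [
    -- iteration 1/2 --
    LT 270: heading 45 -> 315
    RT 180: heading 315 -> 135
    -- iteration 2/2 --
    LT 270: heading 135 -> 45
    RT 180: heading 45 -> 225
  ]
  -- iteration 4/4 --
  FD 3: (-14.778,45.79) -> (-16.899,43.669) [heading=225, draw]
  FD 20: (-16.899,43.669) -> (-31.042,29.527) [heading=225, draw]
  FD 6: (-31.042,29.527) -> (-35.284,25.284) [heading=225, draw]
  REPEAT 2 [
    -- iteration 1/2 --
    LT 270: heading 225 -> 135
    RT 180: heading 135 -> 315
    -- iteration 2/2 --
    LT 270: heading 315 -> 225
    RT 180: heading 225 -> 45
  ]
]
BK 2: (-35.284,25.284) -> (-36.698,23.87) [heading=45, draw]
PD: pen down
FD 17: (-36.698,23.87) -> (-24.678,35.891) [heading=45, draw]
BK 14: (-24.678,35.891) -> (-34.577,25.991) [heading=45, draw]
Final: pos=(-34.577,25.991), heading=45, 18 segment(s) drawn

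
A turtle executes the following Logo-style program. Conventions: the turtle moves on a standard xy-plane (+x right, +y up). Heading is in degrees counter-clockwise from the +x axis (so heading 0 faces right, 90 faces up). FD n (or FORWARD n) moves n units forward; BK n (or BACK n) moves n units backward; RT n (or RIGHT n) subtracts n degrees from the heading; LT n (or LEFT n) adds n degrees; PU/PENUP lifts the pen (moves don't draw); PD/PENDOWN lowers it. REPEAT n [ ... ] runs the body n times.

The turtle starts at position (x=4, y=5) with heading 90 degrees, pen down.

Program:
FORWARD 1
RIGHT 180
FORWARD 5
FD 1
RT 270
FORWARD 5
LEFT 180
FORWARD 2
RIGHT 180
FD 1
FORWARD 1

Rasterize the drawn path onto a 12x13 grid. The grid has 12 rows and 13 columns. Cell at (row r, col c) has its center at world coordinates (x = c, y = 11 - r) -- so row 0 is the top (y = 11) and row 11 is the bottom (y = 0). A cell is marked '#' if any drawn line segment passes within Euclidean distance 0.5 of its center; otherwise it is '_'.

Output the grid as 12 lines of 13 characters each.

Segment 0: (4,5) -> (4,6)
Segment 1: (4,6) -> (4,1)
Segment 2: (4,1) -> (4,0)
Segment 3: (4,0) -> (9,0)
Segment 4: (9,0) -> (7,0)
Segment 5: (7,0) -> (8,0)
Segment 6: (8,0) -> (9,0)

Answer: _____________
_____________
_____________
_____________
_____________
____#________
____#________
____#________
____#________
____#________
____#________
____######___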